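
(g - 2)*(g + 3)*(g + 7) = g^3 + 8*g^2 + g - 42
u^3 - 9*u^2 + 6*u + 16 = (u - 8)*(u - 2)*(u + 1)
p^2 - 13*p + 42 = (p - 7)*(p - 6)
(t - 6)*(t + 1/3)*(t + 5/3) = t^3 - 4*t^2 - 103*t/9 - 10/3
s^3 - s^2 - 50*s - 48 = (s - 8)*(s + 1)*(s + 6)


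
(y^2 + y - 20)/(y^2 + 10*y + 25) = (y - 4)/(y + 5)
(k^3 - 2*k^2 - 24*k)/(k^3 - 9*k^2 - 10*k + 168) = k/(k - 7)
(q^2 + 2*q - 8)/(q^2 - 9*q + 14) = (q + 4)/(q - 7)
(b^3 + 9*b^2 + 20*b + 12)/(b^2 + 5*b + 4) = (b^2 + 8*b + 12)/(b + 4)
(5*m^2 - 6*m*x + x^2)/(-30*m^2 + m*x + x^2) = (-m + x)/(6*m + x)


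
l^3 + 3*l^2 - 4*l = l*(l - 1)*(l + 4)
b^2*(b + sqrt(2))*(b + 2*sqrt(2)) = b^4 + 3*sqrt(2)*b^3 + 4*b^2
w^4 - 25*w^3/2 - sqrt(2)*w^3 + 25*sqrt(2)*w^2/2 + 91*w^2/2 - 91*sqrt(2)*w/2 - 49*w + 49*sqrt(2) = (w - 7)*(w - 7/2)*(w - 2)*(w - sqrt(2))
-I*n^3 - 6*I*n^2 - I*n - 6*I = (n + 6)*(n - I)*(-I*n + 1)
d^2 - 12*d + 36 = (d - 6)^2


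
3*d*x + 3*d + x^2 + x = (3*d + x)*(x + 1)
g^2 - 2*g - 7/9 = (g - 7/3)*(g + 1/3)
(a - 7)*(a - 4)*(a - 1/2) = a^3 - 23*a^2/2 + 67*a/2 - 14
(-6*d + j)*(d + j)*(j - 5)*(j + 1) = -6*d^2*j^2 + 24*d^2*j + 30*d^2 - 5*d*j^3 + 20*d*j^2 + 25*d*j + j^4 - 4*j^3 - 5*j^2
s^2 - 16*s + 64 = (s - 8)^2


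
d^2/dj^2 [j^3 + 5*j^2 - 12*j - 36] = 6*j + 10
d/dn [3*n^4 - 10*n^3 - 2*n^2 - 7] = 2*n*(6*n^2 - 15*n - 2)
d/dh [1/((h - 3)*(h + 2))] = (1 - 2*h)/(h^4 - 2*h^3 - 11*h^2 + 12*h + 36)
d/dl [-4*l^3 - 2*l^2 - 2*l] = -12*l^2 - 4*l - 2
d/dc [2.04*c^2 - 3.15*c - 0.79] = 4.08*c - 3.15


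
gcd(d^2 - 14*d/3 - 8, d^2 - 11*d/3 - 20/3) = d + 4/3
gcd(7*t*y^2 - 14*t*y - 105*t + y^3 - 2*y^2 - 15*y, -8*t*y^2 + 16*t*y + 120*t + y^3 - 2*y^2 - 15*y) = y^2 - 2*y - 15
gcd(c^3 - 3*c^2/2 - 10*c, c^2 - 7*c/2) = c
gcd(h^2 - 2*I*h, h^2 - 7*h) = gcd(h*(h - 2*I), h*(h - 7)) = h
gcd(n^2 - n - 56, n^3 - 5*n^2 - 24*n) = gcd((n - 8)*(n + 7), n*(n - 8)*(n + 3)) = n - 8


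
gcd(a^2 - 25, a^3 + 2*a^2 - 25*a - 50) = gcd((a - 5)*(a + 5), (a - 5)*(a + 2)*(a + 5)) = a^2 - 25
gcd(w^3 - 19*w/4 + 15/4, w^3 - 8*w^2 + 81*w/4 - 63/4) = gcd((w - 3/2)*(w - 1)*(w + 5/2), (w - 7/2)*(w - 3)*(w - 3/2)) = w - 3/2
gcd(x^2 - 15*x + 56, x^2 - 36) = 1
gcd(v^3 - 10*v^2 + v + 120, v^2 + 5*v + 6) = v + 3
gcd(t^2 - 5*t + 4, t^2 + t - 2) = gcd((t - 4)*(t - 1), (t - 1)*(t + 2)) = t - 1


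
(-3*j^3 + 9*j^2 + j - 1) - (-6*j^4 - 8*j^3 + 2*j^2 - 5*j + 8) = 6*j^4 + 5*j^3 + 7*j^2 + 6*j - 9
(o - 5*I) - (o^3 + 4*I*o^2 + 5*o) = -o^3 - 4*I*o^2 - 4*o - 5*I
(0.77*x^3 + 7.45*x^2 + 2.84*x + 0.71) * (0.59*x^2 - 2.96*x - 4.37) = 0.4543*x^5 + 2.1163*x^4 - 23.7413*x^3 - 40.544*x^2 - 14.5124*x - 3.1027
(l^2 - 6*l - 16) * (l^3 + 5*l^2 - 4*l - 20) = l^5 - l^4 - 50*l^3 - 76*l^2 + 184*l + 320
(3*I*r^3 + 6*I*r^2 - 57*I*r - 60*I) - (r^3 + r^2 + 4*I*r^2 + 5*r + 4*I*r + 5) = -r^3 + 3*I*r^3 - r^2 + 2*I*r^2 - 5*r - 61*I*r - 5 - 60*I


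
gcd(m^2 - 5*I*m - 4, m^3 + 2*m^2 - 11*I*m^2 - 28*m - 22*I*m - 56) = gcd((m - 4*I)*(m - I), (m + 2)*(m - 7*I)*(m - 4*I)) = m - 4*I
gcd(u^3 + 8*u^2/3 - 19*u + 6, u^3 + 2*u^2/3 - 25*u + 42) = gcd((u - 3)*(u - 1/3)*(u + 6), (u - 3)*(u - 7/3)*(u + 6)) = u^2 + 3*u - 18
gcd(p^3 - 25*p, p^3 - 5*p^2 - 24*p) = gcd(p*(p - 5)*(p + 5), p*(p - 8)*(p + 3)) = p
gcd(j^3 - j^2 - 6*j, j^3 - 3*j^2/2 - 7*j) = j^2 + 2*j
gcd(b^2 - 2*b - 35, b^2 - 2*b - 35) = b^2 - 2*b - 35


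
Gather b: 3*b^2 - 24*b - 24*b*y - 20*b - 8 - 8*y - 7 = 3*b^2 + b*(-24*y - 44) - 8*y - 15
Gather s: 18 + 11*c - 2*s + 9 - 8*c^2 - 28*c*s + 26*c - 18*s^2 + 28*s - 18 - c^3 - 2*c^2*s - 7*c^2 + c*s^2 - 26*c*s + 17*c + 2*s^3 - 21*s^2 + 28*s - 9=-c^3 - 15*c^2 + 54*c + 2*s^3 + s^2*(c - 39) + s*(-2*c^2 - 54*c + 54)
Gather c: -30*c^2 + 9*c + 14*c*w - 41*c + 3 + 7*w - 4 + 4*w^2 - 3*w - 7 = -30*c^2 + c*(14*w - 32) + 4*w^2 + 4*w - 8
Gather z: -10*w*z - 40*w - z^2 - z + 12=-40*w - z^2 + z*(-10*w - 1) + 12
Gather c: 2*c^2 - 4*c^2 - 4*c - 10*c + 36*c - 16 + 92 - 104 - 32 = -2*c^2 + 22*c - 60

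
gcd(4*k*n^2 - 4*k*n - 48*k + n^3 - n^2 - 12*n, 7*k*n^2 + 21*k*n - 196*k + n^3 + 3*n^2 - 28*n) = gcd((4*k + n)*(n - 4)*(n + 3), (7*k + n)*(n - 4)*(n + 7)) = n - 4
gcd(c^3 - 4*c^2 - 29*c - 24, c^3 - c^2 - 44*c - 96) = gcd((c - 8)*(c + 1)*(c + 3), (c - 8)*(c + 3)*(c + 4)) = c^2 - 5*c - 24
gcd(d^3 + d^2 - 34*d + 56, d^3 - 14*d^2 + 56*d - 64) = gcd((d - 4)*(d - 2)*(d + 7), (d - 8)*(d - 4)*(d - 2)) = d^2 - 6*d + 8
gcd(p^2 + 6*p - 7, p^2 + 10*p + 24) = 1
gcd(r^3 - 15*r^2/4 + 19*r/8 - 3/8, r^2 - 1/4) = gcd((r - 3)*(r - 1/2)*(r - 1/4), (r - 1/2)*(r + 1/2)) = r - 1/2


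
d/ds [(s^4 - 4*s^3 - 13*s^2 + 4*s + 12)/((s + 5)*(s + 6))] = (2*s^5 + 29*s^4 + 32*s^3 - 507*s^2 - 804*s - 12)/(s^4 + 22*s^3 + 181*s^2 + 660*s + 900)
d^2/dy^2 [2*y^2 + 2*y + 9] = 4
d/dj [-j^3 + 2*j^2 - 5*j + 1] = -3*j^2 + 4*j - 5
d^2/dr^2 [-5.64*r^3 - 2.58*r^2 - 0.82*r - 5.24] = -33.84*r - 5.16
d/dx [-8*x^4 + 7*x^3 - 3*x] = -32*x^3 + 21*x^2 - 3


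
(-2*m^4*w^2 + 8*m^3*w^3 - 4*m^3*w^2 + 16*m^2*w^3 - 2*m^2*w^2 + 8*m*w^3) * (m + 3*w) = -2*m^5*w^2 + 2*m^4*w^3 - 4*m^4*w^2 + 24*m^3*w^4 + 4*m^3*w^3 - 2*m^3*w^2 + 48*m^2*w^4 + 2*m^2*w^3 + 24*m*w^4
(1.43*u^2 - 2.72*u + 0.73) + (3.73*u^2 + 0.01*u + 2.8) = 5.16*u^2 - 2.71*u + 3.53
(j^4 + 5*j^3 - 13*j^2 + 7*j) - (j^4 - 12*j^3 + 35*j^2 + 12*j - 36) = 17*j^3 - 48*j^2 - 5*j + 36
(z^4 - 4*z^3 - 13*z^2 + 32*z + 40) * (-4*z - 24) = -4*z^5 - 8*z^4 + 148*z^3 + 184*z^2 - 928*z - 960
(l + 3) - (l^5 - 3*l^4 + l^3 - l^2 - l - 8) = -l^5 + 3*l^4 - l^3 + l^2 + 2*l + 11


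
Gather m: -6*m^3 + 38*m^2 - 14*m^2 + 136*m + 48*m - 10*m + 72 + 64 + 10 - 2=-6*m^3 + 24*m^2 + 174*m + 144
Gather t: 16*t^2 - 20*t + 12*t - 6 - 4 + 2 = 16*t^2 - 8*t - 8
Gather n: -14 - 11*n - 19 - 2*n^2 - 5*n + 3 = -2*n^2 - 16*n - 30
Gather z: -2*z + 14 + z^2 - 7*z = z^2 - 9*z + 14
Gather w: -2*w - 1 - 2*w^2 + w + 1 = -2*w^2 - w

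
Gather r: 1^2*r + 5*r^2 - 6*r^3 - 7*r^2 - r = -6*r^3 - 2*r^2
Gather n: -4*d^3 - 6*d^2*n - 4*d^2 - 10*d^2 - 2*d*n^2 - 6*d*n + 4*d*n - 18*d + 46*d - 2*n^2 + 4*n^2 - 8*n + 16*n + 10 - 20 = -4*d^3 - 14*d^2 + 28*d + n^2*(2 - 2*d) + n*(-6*d^2 - 2*d + 8) - 10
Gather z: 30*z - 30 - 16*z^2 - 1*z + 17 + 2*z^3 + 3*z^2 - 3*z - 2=2*z^3 - 13*z^2 + 26*z - 15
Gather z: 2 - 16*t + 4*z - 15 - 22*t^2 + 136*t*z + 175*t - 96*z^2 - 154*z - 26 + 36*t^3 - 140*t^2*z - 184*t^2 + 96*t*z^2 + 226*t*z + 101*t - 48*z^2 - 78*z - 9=36*t^3 - 206*t^2 + 260*t + z^2*(96*t - 144) + z*(-140*t^2 + 362*t - 228) - 48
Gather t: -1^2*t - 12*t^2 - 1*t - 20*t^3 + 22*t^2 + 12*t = -20*t^3 + 10*t^2 + 10*t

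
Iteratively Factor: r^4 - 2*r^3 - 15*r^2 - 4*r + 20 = (r + 2)*(r^3 - 4*r^2 - 7*r + 10) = (r - 1)*(r + 2)*(r^2 - 3*r - 10) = (r - 1)*(r + 2)^2*(r - 5)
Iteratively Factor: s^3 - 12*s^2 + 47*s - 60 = (s - 5)*(s^2 - 7*s + 12) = (s - 5)*(s - 4)*(s - 3)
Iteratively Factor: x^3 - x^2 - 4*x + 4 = (x - 1)*(x^2 - 4) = (x - 1)*(x + 2)*(x - 2)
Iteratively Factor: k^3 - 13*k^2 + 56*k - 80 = (k - 4)*(k^2 - 9*k + 20) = (k - 5)*(k - 4)*(k - 4)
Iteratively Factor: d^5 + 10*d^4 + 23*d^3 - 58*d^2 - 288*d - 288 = (d + 4)*(d^4 + 6*d^3 - d^2 - 54*d - 72) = (d + 4)^2*(d^3 + 2*d^2 - 9*d - 18) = (d + 3)*(d + 4)^2*(d^2 - d - 6) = (d + 2)*(d + 3)*(d + 4)^2*(d - 3)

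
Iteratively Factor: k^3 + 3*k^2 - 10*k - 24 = (k - 3)*(k^2 + 6*k + 8) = (k - 3)*(k + 2)*(k + 4)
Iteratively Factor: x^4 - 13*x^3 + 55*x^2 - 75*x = (x - 3)*(x^3 - 10*x^2 + 25*x) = (x - 5)*(x - 3)*(x^2 - 5*x) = x*(x - 5)*(x - 3)*(x - 5)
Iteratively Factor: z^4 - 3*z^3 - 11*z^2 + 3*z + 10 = (z + 1)*(z^3 - 4*z^2 - 7*z + 10) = (z + 1)*(z + 2)*(z^2 - 6*z + 5) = (z - 5)*(z + 1)*(z + 2)*(z - 1)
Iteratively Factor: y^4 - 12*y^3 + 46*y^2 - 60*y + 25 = (y - 1)*(y^3 - 11*y^2 + 35*y - 25) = (y - 1)^2*(y^2 - 10*y + 25) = (y - 5)*(y - 1)^2*(y - 5)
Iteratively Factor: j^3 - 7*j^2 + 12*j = (j - 3)*(j^2 - 4*j) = (j - 4)*(j - 3)*(j)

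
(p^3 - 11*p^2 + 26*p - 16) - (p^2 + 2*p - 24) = p^3 - 12*p^2 + 24*p + 8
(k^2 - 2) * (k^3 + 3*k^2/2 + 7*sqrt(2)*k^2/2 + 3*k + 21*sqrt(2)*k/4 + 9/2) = k^5 + 3*k^4/2 + 7*sqrt(2)*k^4/2 + k^3 + 21*sqrt(2)*k^3/4 - 7*sqrt(2)*k^2 + 3*k^2/2 - 21*sqrt(2)*k/2 - 6*k - 9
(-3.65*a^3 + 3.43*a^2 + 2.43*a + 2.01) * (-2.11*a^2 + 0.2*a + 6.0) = 7.7015*a^5 - 7.9673*a^4 - 26.3413*a^3 + 16.8249*a^2 + 14.982*a + 12.06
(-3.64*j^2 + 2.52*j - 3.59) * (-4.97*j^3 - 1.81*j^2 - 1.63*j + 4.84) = 18.0908*j^5 - 5.936*j^4 + 19.2143*j^3 - 15.2273*j^2 + 18.0485*j - 17.3756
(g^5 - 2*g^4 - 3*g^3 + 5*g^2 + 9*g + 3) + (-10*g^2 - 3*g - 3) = g^5 - 2*g^4 - 3*g^3 - 5*g^2 + 6*g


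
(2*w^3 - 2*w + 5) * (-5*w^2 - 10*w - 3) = -10*w^5 - 20*w^4 + 4*w^3 - 5*w^2 - 44*w - 15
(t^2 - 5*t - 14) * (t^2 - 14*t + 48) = t^4 - 19*t^3 + 104*t^2 - 44*t - 672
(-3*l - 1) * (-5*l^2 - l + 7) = 15*l^3 + 8*l^2 - 20*l - 7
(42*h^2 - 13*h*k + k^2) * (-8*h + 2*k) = -336*h^3 + 188*h^2*k - 34*h*k^2 + 2*k^3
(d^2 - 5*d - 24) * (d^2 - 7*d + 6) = d^4 - 12*d^3 + 17*d^2 + 138*d - 144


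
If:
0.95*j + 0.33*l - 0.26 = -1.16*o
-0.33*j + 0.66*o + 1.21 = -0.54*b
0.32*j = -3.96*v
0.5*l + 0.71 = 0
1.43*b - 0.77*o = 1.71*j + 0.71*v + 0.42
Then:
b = 3.53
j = 4.06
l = -1.42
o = -2.69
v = -0.33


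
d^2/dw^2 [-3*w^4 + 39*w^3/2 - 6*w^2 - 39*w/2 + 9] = -36*w^2 + 117*w - 12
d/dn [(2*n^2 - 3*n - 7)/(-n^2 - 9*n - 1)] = 3*(-7*n^2 - 6*n - 20)/(n^4 + 18*n^3 + 83*n^2 + 18*n + 1)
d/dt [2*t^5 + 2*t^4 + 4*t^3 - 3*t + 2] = 10*t^4 + 8*t^3 + 12*t^2 - 3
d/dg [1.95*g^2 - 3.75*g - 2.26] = 3.9*g - 3.75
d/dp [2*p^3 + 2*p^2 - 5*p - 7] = 6*p^2 + 4*p - 5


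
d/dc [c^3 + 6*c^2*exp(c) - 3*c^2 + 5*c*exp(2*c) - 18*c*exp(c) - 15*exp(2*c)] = 6*c^2*exp(c) + 3*c^2 + 10*c*exp(2*c) - 6*c*exp(c) - 6*c - 25*exp(2*c) - 18*exp(c)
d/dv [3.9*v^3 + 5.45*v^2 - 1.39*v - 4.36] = 11.7*v^2 + 10.9*v - 1.39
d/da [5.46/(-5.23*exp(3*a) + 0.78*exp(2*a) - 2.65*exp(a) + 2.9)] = (85.6674*exp(2*a) - 8.5176*exp(a) + 14.469)*exp(a)/(5.23*exp(3*a) - 0.78*exp(2*a) + 2.65*exp(a) - 2.9)^2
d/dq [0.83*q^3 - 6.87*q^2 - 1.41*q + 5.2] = 2.49*q^2 - 13.74*q - 1.41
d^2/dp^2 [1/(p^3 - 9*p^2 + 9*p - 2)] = 6*((3 - p)*(p^3 - 9*p^2 + 9*p - 2) + 3*(p^2 - 6*p + 3)^2)/(p^3 - 9*p^2 + 9*p - 2)^3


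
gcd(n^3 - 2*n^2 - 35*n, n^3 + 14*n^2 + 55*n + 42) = 1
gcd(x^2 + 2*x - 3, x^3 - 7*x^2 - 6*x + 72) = x + 3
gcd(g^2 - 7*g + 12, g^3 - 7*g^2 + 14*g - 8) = g - 4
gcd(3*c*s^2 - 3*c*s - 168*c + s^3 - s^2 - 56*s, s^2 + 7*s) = s + 7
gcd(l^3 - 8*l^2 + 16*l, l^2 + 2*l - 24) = l - 4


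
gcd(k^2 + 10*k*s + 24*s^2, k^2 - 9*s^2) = 1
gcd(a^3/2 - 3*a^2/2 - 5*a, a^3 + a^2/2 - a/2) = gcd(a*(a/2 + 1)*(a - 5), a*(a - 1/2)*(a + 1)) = a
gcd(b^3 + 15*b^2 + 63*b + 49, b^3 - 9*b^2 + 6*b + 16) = b + 1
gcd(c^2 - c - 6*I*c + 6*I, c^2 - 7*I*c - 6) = c - 6*I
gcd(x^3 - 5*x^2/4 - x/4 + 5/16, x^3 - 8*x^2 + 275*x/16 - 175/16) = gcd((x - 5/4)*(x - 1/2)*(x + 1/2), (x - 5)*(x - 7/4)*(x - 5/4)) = x - 5/4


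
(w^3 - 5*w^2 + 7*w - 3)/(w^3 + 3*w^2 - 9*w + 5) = (w - 3)/(w + 5)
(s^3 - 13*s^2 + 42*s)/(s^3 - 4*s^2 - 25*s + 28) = s*(s - 6)/(s^2 + 3*s - 4)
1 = 1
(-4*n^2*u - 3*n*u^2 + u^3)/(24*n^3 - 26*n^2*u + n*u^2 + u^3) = u*(n + u)/(-6*n^2 + 5*n*u + u^2)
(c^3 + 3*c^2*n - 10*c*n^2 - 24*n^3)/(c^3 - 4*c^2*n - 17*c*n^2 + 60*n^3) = (c + 2*n)/(c - 5*n)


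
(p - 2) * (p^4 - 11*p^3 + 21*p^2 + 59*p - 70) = p^5 - 13*p^4 + 43*p^3 + 17*p^2 - 188*p + 140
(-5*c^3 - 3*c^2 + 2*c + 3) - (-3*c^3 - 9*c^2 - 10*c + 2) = -2*c^3 + 6*c^2 + 12*c + 1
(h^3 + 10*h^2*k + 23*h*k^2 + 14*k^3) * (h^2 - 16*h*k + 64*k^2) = h^5 - 6*h^4*k - 73*h^3*k^2 + 286*h^2*k^3 + 1248*h*k^4 + 896*k^5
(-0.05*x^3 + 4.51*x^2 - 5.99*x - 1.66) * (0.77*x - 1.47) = -0.0385*x^4 + 3.5462*x^3 - 11.242*x^2 + 7.5271*x + 2.4402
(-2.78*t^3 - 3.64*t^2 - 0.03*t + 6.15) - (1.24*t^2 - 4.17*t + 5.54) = -2.78*t^3 - 4.88*t^2 + 4.14*t + 0.61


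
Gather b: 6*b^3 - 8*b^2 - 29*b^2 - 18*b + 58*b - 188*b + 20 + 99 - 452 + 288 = 6*b^3 - 37*b^2 - 148*b - 45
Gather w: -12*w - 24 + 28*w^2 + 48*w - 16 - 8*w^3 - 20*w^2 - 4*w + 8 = -8*w^3 + 8*w^2 + 32*w - 32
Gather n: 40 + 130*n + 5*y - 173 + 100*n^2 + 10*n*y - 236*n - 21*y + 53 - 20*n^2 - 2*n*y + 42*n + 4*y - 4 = 80*n^2 + n*(8*y - 64) - 12*y - 84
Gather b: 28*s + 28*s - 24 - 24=56*s - 48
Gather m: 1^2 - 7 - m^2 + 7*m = -m^2 + 7*m - 6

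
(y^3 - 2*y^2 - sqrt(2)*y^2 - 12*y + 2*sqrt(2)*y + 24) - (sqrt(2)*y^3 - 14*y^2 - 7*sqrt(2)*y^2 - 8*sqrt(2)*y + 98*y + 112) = -sqrt(2)*y^3 + y^3 + 6*sqrt(2)*y^2 + 12*y^2 - 110*y + 10*sqrt(2)*y - 88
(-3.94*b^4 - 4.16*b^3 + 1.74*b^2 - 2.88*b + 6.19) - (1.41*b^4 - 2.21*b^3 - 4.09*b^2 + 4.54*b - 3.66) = -5.35*b^4 - 1.95*b^3 + 5.83*b^2 - 7.42*b + 9.85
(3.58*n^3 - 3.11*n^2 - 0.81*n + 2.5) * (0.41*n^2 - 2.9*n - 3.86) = 1.4678*n^5 - 11.6571*n^4 - 5.1319*n^3 + 15.3786*n^2 - 4.1234*n - 9.65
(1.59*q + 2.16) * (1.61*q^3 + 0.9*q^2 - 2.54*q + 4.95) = 2.5599*q^4 + 4.9086*q^3 - 2.0946*q^2 + 2.3841*q + 10.692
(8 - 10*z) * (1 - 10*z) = 100*z^2 - 90*z + 8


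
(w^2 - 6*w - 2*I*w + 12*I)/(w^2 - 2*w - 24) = (w - 2*I)/(w + 4)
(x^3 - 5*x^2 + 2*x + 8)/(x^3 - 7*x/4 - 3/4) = 4*(x^2 - 6*x + 8)/(4*x^2 - 4*x - 3)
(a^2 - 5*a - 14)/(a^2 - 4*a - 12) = (a - 7)/(a - 6)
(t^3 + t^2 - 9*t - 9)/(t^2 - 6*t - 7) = (t^2 - 9)/(t - 7)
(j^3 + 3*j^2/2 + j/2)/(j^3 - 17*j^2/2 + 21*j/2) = (2*j^2 + 3*j + 1)/(2*j^2 - 17*j + 21)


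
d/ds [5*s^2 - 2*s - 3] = 10*s - 2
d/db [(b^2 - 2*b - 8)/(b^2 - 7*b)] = (-5*b^2 + 16*b - 56)/(b^2*(b^2 - 14*b + 49))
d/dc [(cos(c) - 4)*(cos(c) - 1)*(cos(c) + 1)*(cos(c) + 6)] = 2*(-2*cos(c)^3 - 3*cos(c)^2 + 25*cos(c) + 1)*sin(c)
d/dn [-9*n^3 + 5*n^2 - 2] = n*(10 - 27*n)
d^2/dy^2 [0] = 0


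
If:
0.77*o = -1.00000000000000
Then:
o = -1.30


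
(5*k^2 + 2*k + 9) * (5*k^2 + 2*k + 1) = 25*k^4 + 20*k^3 + 54*k^2 + 20*k + 9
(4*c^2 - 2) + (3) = 4*c^2 + 1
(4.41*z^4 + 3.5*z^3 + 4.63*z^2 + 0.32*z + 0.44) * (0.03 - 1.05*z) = -4.6305*z^5 - 3.5427*z^4 - 4.7565*z^3 - 0.1971*z^2 - 0.4524*z + 0.0132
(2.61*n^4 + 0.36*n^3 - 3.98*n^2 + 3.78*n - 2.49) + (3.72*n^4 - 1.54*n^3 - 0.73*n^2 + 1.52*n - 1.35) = 6.33*n^4 - 1.18*n^3 - 4.71*n^2 + 5.3*n - 3.84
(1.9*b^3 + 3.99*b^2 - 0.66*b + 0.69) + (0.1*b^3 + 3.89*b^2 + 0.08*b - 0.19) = 2.0*b^3 + 7.88*b^2 - 0.58*b + 0.5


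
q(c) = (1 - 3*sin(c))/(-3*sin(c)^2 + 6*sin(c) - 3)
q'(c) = (1 - 3*sin(c))*(6*sin(c)*cos(c) - 6*cos(c))/(-3*sin(c)^2 + 6*sin(c) - 3)^2 - 3*cos(c)/(-3*sin(c)^2 + 6*sin(c) - 3)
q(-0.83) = -0.35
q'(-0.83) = -0.05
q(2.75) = 0.13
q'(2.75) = -2.80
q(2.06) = 39.93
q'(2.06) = -354.13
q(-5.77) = 0.61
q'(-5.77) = 5.44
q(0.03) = -0.32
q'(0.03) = 0.40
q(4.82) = -0.33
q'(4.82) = -0.01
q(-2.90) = -0.37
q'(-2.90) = -0.05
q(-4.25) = 50.93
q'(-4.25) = -473.19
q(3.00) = -0.26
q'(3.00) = -0.74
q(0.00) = -0.33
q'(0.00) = 0.33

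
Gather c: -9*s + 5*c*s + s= 5*c*s - 8*s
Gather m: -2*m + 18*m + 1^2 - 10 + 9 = 16*m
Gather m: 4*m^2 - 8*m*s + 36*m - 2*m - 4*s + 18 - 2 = 4*m^2 + m*(34 - 8*s) - 4*s + 16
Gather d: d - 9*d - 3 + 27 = 24 - 8*d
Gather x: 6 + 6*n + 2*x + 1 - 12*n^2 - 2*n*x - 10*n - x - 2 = -12*n^2 - 4*n + x*(1 - 2*n) + 5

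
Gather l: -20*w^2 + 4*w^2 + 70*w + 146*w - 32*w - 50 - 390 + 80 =-16*w^2 + 184*w - 360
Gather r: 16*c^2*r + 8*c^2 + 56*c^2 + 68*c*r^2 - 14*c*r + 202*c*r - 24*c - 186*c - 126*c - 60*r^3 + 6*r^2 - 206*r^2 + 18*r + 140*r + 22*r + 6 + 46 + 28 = 64*c^2 - 336*c - 60*r^3 + r^2*(68*c - 200) + r*(16*c^2 + 188*c + 180) + 80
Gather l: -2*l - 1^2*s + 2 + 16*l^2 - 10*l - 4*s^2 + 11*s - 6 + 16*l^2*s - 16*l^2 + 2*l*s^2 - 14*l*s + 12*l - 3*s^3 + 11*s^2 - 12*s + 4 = 16*l^2*s + l*(2*s^2 - 14*s) - 3*s^3 + 7*s^2 - 2*s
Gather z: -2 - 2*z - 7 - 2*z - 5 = -4*z - 14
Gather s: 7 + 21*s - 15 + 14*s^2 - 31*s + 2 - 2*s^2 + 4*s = 12*s^2 - 6*s - 6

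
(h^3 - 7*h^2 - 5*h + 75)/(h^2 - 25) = (h^2 - 2*h - 15)/(h + 5)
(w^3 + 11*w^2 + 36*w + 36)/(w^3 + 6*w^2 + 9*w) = (w^2 + 8*w + 12)/(w*(w + 3))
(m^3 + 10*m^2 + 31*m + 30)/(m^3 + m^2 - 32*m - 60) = (m + 3)/(m - 6)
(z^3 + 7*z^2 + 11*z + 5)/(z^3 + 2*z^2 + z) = (z + 5)/z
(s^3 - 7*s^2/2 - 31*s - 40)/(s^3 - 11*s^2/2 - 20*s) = (s + 2)/s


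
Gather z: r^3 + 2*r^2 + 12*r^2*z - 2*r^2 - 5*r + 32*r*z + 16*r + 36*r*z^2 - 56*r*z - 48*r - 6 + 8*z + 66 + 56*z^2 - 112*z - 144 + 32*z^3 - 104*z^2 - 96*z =r^3 - 37*r + 32*z^3 + z^2*(36*r - 48) + z*(12*r^2 - 24*r - 200) - 84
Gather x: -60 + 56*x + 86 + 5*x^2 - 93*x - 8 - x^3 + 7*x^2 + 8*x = -x^3 + 12*x^2 - 29*x + 18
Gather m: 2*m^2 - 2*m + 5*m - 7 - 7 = 2*m^2 + 3*m - 14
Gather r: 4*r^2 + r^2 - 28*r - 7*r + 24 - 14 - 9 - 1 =5*r^2 - 35*r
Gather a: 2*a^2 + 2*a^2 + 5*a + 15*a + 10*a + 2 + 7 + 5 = 4*a^2 + 30*a + 14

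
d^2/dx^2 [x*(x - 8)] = 2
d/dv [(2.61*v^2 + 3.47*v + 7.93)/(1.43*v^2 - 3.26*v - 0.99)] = (-13.4707*v^2 - 27.8476*v + 22.4165)/(2.0449*v^4 - 9.3236*v^3 + 7.7962*v^2 + 6.4548*v + 0.9801)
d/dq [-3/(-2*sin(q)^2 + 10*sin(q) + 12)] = 3*(5 - 2*sin(q))*cos(q)/(2*(sin(q) - 6)^2*(sin(q) + 1)^2)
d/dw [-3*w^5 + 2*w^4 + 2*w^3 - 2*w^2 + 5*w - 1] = -15*w^4 + 8*w^3 + 6*w^2 - 4*w + 5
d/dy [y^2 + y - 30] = 2*y + 1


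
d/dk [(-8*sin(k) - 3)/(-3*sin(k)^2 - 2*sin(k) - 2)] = 2*(-12*sin(k)^2 - 9*sin(k) + 5)*cos(k)/(3*sin(k)^2 + 2*sin(k) + 2)^2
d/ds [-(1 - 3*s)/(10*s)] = 1/(10*s^2)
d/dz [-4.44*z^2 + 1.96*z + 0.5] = 1.96 - 8.88*z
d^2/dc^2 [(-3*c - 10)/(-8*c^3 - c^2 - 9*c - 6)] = 2*((3*c + 10)*(24*c^2 + 2*c + 9)^2 - (72*c^2 + 6*c + (3*c + 10)*(24*c + 1) + 27)*(8*c^3 + c^2 + 9*c + 6))/(8*c^3 + c^2 + 9*c + 6)^3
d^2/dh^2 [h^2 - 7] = 2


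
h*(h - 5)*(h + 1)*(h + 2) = h^4 - 2*h^3 - 13*h^2 - 10*h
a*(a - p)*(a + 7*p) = a^3 + 6*a^2*p - 7*a*p^2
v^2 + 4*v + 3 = (v + 1)*(v + 3)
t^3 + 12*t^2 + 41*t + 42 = (t + 2)*(t + 3)*(t + 7)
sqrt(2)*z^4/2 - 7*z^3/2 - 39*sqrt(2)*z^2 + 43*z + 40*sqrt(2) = (z - 8*sqrt(2))*(z - sqrt(2))*(z + 5*sqrt(2))*(sqrt(2)*z/2 + 1/2)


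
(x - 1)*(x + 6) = x^2 + 5*x - 6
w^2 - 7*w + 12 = (w - 4)*(w - 3)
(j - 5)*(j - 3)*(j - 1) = j^3 - 9*j^2 + 23*j - 15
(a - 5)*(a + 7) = a^2 + 2*a - 35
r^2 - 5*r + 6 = (r - 3)*(r - 2)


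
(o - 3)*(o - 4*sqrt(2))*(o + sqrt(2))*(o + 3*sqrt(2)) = o^4 - 3*o^3 - 26*o^2 - 24*sqrt(2)*o + 78*o + 72*sqrt(2)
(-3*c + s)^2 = 9*c^2 - 6*c*s + s^2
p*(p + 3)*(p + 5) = p^3 + 8*p^2 + 15*p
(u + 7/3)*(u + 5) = u^2 + 22*u/3 + 35/3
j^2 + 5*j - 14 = (j - 2)*(j + 7)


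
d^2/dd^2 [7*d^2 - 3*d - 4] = 14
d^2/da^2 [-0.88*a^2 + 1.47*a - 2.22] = -1.76000000000000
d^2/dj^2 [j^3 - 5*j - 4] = 6*j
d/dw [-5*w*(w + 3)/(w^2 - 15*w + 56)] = 10*(9*w^2 - 56*w - 84)/(w^4 - 30*w^3 + 337*w^2 - 1680*w + 3136)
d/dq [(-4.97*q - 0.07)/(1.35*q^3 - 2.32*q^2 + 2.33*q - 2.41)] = (13.419*q^3 - 11.2469*q^2 - 0.3248*q + 12.1408)/(1.8225*q^6 - 6.264*q^5 + 11.6734*q^4 - 17.3182*q^3 + 16.6113*q^2 - 11.2306*q + 5.8081)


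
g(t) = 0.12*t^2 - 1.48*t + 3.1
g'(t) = 0.24*t - 1.48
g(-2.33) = 7.20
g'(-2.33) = -2.04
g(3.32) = -0.49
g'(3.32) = -0.68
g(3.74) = -0.76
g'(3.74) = -0.58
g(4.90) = -1.27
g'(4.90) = -0.30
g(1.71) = 0.92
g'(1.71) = -1.07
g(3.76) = -0.77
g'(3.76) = -0.58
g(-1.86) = 6.27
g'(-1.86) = -1.93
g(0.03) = 3.06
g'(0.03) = -1.47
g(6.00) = -1.46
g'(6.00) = -0.04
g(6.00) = -1.46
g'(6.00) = -0.04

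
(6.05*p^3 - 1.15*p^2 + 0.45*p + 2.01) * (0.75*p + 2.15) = 4.5375*p^4 + 12.145*p^3 - 2.135*p^2 + 2.475*p + 4.3215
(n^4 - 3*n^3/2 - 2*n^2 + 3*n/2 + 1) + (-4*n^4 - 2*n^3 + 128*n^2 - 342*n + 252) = -3*n^4 - 7*n^3/2 + 126*n^2 - 681*n/2 + 253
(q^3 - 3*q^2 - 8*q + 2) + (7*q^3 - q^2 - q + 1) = 8*q^3 - 4*q^2 - 9*q + 3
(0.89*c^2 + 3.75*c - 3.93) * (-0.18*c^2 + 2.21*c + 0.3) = -0.1602*c^4 + 1.2919*c^3 + 9.2619*c^2 - 7.5603*c - 1.179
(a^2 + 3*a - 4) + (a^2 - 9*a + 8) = 2*a^2 - 6*a + 4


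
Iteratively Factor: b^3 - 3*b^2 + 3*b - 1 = (b - 1)*(b^2 - 2*b + 1) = (b - 1)^2*(b - 1)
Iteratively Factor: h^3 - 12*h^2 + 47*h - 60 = (h - 3)*(h^2 - 9*h + 20) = (h - 4)*(h - 3)*(h - 5)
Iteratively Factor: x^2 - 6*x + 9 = (x - 3)*(x - 3)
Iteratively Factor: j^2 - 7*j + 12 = (j - 3)*(j - 4)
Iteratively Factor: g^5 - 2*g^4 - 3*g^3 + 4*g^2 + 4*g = (g - 2)*(g^4 - 3*g^2 - 2*g) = g*(g - 2)*(g^3 - 3*g - 2) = g*(g - 2)*(g + 1)*(g^2 - g - 2) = g*(g - 2)*(g + 1)^2*(g - 2)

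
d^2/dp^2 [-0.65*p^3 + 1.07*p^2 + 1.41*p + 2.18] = 2.14 - 3.9*p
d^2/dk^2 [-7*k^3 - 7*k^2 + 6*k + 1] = -42*k - 14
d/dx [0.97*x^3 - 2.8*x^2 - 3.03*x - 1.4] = 2.91*x^2 - 5.6*x - 3.03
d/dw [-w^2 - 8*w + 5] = -2*w - 8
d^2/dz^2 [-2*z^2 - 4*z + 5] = -4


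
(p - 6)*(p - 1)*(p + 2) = p^3 - 5*p^2 - 8*p + 12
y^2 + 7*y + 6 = (y + 1)*(y + 6)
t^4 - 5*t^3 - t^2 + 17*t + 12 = (t - 4)*(t - 3)*(t + 1)^2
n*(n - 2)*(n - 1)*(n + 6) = n^4 + 3*n^3 - 16*n^2 + 12*n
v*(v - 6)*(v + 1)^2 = v^4 - 4*v^3 - 11*v^2 - 6*v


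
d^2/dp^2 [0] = 0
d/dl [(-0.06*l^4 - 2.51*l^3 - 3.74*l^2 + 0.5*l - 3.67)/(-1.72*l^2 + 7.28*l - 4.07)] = (0.2064*l^5 + 3.0068*l^4 - 35.5688*l^3 + 4.27989999999999*l^2 + 17.8188*l + 24.6826)/(2.9584*l^4 - 25.0432*l^3 + 66.9992*l^2 - 59.2592*l + 16.5649)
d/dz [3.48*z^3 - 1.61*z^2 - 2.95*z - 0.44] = 10.44*z^2 - 3.22*z - 2.95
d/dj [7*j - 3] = 7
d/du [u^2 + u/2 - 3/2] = 2*u + 1/2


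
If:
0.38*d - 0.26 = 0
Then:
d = 0.68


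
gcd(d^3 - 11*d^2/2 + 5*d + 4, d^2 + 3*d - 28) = d - 4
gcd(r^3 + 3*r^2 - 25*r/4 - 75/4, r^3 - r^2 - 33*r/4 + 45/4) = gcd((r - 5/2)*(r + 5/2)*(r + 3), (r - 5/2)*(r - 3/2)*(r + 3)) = r^2 + r/2 - 15/2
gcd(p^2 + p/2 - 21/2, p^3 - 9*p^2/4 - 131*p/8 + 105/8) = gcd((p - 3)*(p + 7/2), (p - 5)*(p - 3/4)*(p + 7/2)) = p + 7/2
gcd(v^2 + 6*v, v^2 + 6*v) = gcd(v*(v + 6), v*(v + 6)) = v^2 + 6*v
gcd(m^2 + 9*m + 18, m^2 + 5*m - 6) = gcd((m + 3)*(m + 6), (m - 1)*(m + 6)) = m + 6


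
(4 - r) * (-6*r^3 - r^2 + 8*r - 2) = 6*r^4 - 23*r^3 - 12*r^2 + 34*r - 8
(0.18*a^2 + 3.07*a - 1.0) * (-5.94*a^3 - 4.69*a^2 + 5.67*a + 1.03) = -1.0692*a^5 - 19.08*a^4 - 7.4377*a^3 + 22.2823*a^2 - 2.5079*a - 1.03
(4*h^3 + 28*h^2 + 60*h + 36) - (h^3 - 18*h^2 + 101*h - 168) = 3*h^3 + 46*h^2 - 41*h + 204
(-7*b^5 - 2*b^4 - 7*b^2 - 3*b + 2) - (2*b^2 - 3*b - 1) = -7*b^5 - 2*b^4 - 9*b^2 + 3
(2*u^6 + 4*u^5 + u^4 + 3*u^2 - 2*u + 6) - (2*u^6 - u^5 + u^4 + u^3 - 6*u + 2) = 5*u^5 - u^3 + 3*u^2 + 4*u + 4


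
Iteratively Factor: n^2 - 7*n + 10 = (n - 5)*(n - 2)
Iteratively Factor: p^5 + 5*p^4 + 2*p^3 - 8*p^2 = (p)*(p^4 + 5*p^3 + 2*p^2 - 8*p) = p*(p + 2)*(p^3 + 3*p^2 - 4*p) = p*(p - 1)*(p + 2)*(p^2 + 4*p) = p^2*(p - 1)*(p + 2)*(p + 4)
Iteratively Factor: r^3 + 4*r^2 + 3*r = (r + 3)*(r^2 + r) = r*(r + 3)*(r + 1)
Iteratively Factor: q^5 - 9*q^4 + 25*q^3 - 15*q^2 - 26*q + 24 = (q + 1)*(q^4 - 10*q^3 + 35*q^2 - 50*q + 24) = (q - 2)*(q + 1)*(q^3 - 8*q^2 + 19*q - 12) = (q - 3)*(q - 2)*(q + 1)*(q^2 - 5*q + 4) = (q - 4)*(q - 3)*(q - 2)*(q + 1)*(q - 1)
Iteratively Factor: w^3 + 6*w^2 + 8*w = (w)*(w^2 + 6*w + 8) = w*(w + 4)*(w + 2)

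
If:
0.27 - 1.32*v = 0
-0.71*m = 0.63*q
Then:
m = -0.887323943661972*q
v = 0.20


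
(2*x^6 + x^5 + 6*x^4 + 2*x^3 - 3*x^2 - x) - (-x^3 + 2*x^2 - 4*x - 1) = 2*x^6 + x^5 + 6*x^4 + 3*x^3 - 5*x^2 + 3*x + 1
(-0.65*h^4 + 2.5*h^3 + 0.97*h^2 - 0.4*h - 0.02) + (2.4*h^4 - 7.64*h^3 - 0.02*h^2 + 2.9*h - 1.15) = 1.75*h^4 - 5.14*h^3 + 0.95*h^2 + 2.5*h - 1.17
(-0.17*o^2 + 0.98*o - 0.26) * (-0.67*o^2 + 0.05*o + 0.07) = 0.1139*o^4 - 0.6651*o^3 + 0.2113*o^2 + 0.0556*o - 0.0182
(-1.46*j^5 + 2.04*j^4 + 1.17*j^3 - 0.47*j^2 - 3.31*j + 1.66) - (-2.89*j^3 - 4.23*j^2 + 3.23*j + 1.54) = -1.46*j^5 + 2.04*j^4 + 4.06*j^3 + 3.76*j^2 - 6.54*j + 0.12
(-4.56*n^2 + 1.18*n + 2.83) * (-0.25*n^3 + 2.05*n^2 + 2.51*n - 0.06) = 1.14*n^5 - 9.643*n^4 - 9.7341*n^3 + 9.0369*n^2 + 7.0325*n - 0.1698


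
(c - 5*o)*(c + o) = c^2 - 4*c*o - 5*o^2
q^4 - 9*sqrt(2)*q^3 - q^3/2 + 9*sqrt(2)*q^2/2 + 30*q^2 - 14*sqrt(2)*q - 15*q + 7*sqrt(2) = (q - 1/2)*(q - 7*sqrt(2))*(q - sqrt(2))^2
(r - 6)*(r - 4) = r^2 - 10*r + 24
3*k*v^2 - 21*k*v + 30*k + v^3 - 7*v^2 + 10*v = (3*k + v)*(v - 5)*(v - 2)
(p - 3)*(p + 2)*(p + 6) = p^3 + 5*p^2 - 12*p - 36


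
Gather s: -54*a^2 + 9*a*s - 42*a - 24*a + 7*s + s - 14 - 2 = -54*a^2 - 66*a + s*(9*a + 8) - 16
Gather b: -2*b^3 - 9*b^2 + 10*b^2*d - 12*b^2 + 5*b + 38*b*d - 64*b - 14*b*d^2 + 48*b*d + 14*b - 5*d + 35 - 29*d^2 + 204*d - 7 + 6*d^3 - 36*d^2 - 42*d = -2*b^3 + b^2*(10*d - 21) + b*(-14*d^2 + 86*d - 45) + 6*d^3 - 65*d^2 + 157*d + 28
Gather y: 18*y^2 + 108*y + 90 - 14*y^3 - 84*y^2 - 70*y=-14*y^3 - 66*y^2 + 38*y + 90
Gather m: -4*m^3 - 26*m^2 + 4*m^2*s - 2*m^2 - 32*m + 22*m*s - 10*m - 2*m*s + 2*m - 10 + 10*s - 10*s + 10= -4*m^3 + m^2*(4*s - 28) + m*(20*s - 40)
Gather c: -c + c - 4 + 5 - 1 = 0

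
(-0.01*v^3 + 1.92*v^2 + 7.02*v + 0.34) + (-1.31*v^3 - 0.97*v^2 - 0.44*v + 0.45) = -1.32*v^3 + 0.95*v^2 + 6.58*v + 0.79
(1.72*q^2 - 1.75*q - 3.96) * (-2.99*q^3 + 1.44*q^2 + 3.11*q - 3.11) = -5.1428*q^5 + 7.7093*q^4 + 14.6696*q^3 - 16.4941*q^2 - 6.8731*q + 12.3156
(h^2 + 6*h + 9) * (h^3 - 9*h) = h^5 + 6*h^4 - 54*h^2 - 81*h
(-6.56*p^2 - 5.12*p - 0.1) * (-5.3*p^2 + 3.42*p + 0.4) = 34.768*p^4 + 4.7008*p^3 - 19.6044*p^2 - 2.39*p - 0.04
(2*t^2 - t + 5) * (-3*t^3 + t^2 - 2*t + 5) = -6*t^5 + 5*t^4 - 20*t^3 + 17*t^2 - 15*t + 25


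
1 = 1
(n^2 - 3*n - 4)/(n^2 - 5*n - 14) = (-n^2 + 3*n + 4)/(-n^2 + 5*n + 14)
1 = 1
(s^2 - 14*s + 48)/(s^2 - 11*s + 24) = (s - 6)/(s - 3)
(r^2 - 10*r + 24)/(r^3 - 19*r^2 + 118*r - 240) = (r - 4)/(r^2 - 13*r + 40)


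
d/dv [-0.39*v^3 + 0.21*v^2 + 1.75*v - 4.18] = -1.17*v^2 + 0.42*v + 1.75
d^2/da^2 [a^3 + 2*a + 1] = 6*a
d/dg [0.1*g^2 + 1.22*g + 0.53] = 0.2*g + 1.22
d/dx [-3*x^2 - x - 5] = -6*x - 1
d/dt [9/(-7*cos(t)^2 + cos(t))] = 9*(sin(t)/cos(t)^2 - 14*tan(t))/(7*cos(t) - 1)^2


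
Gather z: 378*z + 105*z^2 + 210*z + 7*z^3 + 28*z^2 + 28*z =7*z^3 + 133*z^2 + 616*z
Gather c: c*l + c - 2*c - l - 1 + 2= c*(l - 1) - l + 1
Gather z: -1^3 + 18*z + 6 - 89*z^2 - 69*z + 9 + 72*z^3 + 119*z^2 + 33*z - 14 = 72*z^3 + 30*z^2 - 18*z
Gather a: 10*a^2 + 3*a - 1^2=10*a^2 + 3*a - 1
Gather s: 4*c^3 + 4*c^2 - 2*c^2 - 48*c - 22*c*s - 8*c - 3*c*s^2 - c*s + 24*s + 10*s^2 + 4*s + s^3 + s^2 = 4*c^3 + 2*c^2 - 56*c + s^3 + s^2*(11 - 3*c) + s*(28 - 23*c)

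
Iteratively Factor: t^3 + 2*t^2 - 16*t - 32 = (t + 2)*(t^2 - 16) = (t - 4)*(t + 2)*(t + 4)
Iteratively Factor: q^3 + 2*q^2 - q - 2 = (q + 1)*(q^2 + q - 2) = (q - 1)*(q + 1)*(q + 2)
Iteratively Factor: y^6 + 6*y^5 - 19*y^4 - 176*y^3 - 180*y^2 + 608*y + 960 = (y - 2)*(y^5 + 8*y^4 - 3*y^3 - 182*y^2 - 544*y - 480) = (y - 2)*(y + 4)*(y^4 + 4*y^3 - 19*y^2 - 106*y - 120) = (y - 5)*(y - 2)*(y + 4)*(y^3 + 9*y^2 + 26*y + 24) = (y - 5)*(y - 2)*(y + 3)*(y + 4)*(y^2 + 6*y + 8) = (y - 5)*(y - 2)*(y + 2)*(y + 3)*(y + 4)*(y + 4)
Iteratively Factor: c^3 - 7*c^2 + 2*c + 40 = (c + 2)*(c^2 - 9*c + 20) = (c - 5)*(c + 2)*(c - 4)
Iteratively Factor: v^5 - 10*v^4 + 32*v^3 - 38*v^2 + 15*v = (v - 3)*(v^4 - 7*v^3 + 11*v^2 - 5*v) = v*(v - 3)*(v^3 - 7*v^2 + 11*v - 5) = v*(v - 5)*(v - 3)*(v^2 - 2*v + 1) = v*(v - 5)*(v - 3)*(v - 1)*(v - 1)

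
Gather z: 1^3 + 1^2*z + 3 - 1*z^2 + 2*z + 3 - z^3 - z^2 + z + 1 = -z^3 - 2*z^2 + 4*z + 8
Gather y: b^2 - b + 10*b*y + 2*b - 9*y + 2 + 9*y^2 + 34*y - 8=b^2 + b + 9*y^2 + y*(10*b + 25) - 6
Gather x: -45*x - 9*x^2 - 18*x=-9*x^2 - 63*x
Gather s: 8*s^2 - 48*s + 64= 8*s^2 - 48*s + 64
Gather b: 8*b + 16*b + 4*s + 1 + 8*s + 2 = 24*b + 12*s + 3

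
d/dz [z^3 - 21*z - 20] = 3*z^2 - 21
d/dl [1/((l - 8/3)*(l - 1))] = 3*(11 - 6*l)/(9*l^4 - 66*l^3 + 169*l^2 - 176*l + 64)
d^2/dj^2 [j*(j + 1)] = 2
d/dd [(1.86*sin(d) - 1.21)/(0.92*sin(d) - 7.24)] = -12.3532*cos(d)/(0.92*sin(d) - 7.24)^2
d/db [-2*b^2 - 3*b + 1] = -4*b - 3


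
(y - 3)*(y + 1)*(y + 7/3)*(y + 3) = y^4 + 10*y^3/3 - 20*y^2/3 - 30*y - 21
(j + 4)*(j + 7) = j^2 + 11*j + 28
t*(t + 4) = t^2 + 4*t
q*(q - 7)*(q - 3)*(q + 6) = q^4 - 4*q^3 - 39*q^2 + 126*q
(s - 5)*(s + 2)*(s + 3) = s^3 - 19*s - 30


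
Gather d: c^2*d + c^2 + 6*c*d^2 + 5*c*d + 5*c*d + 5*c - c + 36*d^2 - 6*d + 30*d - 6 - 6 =c^2 + 4*c + d^2*(6*c + 36) + d*(c^2 + 10*c + 24) - 12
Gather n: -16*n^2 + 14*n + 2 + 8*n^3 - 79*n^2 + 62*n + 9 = 8*n^3 - 95*n^2 + 76*n + 11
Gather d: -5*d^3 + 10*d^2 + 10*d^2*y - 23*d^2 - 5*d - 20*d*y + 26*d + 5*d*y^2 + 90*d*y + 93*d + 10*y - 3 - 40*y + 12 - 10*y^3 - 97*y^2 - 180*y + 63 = -5*d^3 + d^2*(10*y - 13) + d*(5*y^2 + 70*y + 114) - 10*y^3 - 97*y^2 - 210*y + 72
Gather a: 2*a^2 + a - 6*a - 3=2*a^2 - 5*a - 3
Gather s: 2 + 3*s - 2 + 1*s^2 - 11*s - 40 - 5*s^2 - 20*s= -4*s^2 - 28*s - 40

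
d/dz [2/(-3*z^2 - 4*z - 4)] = 4*(3*z + 2)/(3*z^2 + 4*z + 4)^2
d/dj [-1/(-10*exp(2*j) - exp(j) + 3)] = (-20*exp(j) - 1)*exp(j)/(10*exp(2*j) + exp(j) - 3)^2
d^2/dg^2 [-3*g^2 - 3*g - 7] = -6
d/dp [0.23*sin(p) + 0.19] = 0.23*cos(p)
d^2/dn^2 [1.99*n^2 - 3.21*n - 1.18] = 3.98000000000000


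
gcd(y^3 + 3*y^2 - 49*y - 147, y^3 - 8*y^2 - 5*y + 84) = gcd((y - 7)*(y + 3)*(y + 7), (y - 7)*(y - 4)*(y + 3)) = y^2 - 4*y - 21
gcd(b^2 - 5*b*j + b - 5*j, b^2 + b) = b + 1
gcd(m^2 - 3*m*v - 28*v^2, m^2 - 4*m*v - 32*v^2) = m + 4*v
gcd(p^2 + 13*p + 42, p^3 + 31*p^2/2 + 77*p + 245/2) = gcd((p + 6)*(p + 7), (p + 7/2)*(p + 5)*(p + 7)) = p + 7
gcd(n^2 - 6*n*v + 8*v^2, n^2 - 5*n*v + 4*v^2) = -n + 4*v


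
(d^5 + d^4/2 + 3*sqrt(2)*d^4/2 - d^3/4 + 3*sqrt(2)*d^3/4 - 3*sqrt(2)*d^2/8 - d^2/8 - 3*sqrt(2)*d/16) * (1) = d^5 + d^4/2 + 3*sqrt(2)*d^4/2 - d^3/4 + 3*sqrt(2)*d^3/4 - 3*sqrt(2)*d^2/8 - d^2/8 - 3*sqrt(2)*d/16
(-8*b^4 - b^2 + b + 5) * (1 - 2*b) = 16*b^5 - 8*b^4 + 2*b^3 - 3*b^2 - 9*b + 5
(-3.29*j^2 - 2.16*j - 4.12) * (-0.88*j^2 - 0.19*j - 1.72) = 2.8952*j^4 + 2.5259*j^3 + 9.6948*j^2 + 4.498*j + 7.0864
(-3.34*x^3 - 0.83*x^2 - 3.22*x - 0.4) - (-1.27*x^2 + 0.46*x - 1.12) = -3.34*x^3 + 0.44*x^2 - 3.68*x + 0.72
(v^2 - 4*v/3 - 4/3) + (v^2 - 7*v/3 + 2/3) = 2*v^2 - 11*v/3 - 2/3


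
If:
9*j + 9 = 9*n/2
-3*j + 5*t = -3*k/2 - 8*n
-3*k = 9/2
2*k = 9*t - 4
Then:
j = -515/468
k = -3/2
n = -47/234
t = 1/9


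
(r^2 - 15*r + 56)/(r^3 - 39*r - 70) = (r - 8)/(r^2 + 7*r + 10)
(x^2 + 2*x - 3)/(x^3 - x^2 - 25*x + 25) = (x + 3)/(x^2 - 25)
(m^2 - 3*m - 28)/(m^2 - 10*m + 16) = (m^2 - 3*m - 28)/(m^2 - 10*m + 16)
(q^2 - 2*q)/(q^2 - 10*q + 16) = q/(q - 8)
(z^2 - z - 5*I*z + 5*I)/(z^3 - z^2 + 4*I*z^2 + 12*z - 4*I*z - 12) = (z - 5*I)/(z^2 + 4*I*z + 12)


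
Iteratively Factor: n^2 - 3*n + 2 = (n - 2)*(n - 1)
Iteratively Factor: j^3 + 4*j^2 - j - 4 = (j - 1)*(j^2 + 5*j + 4) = (j - 1)*(j + 1)*(j + 4)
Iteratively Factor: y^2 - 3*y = (y - 3)*(y)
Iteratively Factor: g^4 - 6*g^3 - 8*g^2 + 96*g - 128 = (g - 2)*(g^3 - 4*g^2 - 16*g + 64) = (g - 2)*(g + 4)*(g^2 - 8*g + 16) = (g - 4)*(g - 2)*(g + 4)*(g - 4)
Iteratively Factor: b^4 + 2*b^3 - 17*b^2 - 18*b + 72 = (b + 4)*(b^3 - 2*b^2 - 9*b + 18) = (b + 3)*(b + 4)*(b^2 - 5*b + 6) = (b - 3)*(b + 3)*(b + 4)*(b - 2)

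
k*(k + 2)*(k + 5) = k^3 + 7*k^2 + 10*k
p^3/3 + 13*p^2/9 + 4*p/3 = p*(p/3 + 1)*(p + 4/3)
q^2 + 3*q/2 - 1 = (q - 1/2)*(q + 2)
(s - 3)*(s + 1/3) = s^2 - 8*s/3 - 1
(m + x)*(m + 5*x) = m^2 + 6*m*x + 5*x^2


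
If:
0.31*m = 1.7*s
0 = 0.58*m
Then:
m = 0.00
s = 0.00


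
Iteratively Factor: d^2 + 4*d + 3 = (d + 1)*(d + 3)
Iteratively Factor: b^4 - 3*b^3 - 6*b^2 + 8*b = (b - 1)*(b^3 - 2*b^2 - 8*b) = (b - 4)*(b - 1)*(b^2 + 2*b) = (b - 4)*(b - 1)*(b + 2)*(b)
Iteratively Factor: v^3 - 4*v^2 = (v - 4)*(v^2) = v*(v - 4)*(v)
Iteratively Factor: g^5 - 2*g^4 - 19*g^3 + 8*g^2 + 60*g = (g + 3)*(g^4 - 5*g^3 - 4*g^2 + 20*g) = (g + 2)*(g + 3)*(g^3 - 7*g^2 + 10*g) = (g - 2)*(g + 2)*(g + 3)*(g^2 - 5*g) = (g - 5)*(g - 2)*(g + 2)*(g + 3)*(g)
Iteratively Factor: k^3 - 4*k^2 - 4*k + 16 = (k - 2)*(k^2 - 2*k - 8) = (k - 2)*(k + 2)*(k - 4)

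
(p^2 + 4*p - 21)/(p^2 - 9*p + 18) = (p + 7)/(p - 6)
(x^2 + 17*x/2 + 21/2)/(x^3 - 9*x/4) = 2*(x + 7)/(x*(2*x - 3))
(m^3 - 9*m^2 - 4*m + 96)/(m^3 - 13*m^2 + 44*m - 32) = (m + 3)/(m - 1)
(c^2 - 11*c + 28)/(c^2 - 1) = (c^2 - 11*c + 28)/(c^2 - 1)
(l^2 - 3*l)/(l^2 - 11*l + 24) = l/(l - 8)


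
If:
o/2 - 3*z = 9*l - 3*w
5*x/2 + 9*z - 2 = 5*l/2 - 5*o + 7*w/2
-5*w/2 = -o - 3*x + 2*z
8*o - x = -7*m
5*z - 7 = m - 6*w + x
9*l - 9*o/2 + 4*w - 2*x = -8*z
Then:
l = 231873/476000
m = -809103/476000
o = 362043/238000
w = 251207/238000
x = 128967/476000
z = -18131/119000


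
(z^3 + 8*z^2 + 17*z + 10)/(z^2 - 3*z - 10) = (z^2 + 6*z + 5)/(z - 5)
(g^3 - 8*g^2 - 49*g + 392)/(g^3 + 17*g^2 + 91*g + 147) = (g^2 - 15*g + 56)/(g^2 + 10*g + 21)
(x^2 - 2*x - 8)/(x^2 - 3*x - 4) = (x + 2)/(x + 1)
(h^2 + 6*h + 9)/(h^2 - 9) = (h + 3)/(h - 3)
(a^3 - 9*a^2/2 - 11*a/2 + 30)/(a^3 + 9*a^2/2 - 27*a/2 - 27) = (2*a^2 - 3*a - 20)/(2*a^2 + 15*a + 18)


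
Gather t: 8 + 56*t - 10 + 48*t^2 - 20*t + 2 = 48*t^2 + 36*t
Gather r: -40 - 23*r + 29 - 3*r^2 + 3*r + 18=-3*r^2 - 20*r + 7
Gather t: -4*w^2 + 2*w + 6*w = -4*w^2 + 8*w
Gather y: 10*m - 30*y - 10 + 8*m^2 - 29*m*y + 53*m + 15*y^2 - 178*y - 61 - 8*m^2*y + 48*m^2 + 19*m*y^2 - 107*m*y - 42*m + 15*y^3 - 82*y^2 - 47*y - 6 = 56*m^2 + 21*m + 15*y^3 + y^2*(19*m - 67) + y*(-8*m^2 - 136*m - 255) - 77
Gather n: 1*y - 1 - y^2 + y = -y^2 + 2*y - 1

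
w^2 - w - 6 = (w - 3)*(w + 2)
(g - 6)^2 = g^2 - 12*g + 36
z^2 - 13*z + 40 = (z - 8)*(z - 5)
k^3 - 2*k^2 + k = k*(k - 1)^2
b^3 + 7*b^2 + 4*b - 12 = (b - 1)*(b + 2)*(b + 6)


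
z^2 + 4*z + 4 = (z + 2)^2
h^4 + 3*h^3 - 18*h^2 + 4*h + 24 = (h - 2)^2*(h + 1)*(h + 6)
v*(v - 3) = v^2 - 3*v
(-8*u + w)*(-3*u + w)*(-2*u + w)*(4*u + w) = -192*u^4 + 136*u^3*w - 6*u^2*w^2 - 9*u*w^3 + w^4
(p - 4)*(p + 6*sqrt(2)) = p^2 - 4*p + 6*sqrt(2)*p - 24*sqrt(2)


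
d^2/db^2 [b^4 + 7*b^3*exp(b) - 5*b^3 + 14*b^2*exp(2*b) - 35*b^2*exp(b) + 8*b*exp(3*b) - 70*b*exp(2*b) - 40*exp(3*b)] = 7*b^3*exp(b) + 56*b^2*exp(2*b) + 7*b^2*exp(b) + 12*b^2 + 72*b*exp(3*b) - 168*b*exp(2*b) - 98*b*exp(b) - 30*b - 312*exp(3*b) - 252*exp(2*b) - 70*exp(b)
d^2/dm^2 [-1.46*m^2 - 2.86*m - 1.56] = -2.92000000000000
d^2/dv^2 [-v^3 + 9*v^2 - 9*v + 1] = 18 - 6*v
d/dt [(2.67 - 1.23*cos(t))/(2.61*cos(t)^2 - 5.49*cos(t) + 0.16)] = (-3.2103*cos(t)^2 + 13.9374*cos(t) - 14.4615)*sin(t)/(6.8121*cos(t)^4 - 28.6578*cos(t)^3 + 30.9753*cos(t)^2 - 1.7568*cos(t) + 0.0256)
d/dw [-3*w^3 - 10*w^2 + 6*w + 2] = -9*w^2 - 20*w + 6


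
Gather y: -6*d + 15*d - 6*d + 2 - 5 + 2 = 3*d - 1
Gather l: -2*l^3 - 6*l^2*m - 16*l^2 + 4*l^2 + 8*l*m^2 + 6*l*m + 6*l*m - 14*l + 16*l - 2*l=-2*l^3 + l^2*(-6*m - 12) + l*(8*m^2 + 12*m)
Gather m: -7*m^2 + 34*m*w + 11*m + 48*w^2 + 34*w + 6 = -7*m^2 + m*(34*w + 11) + 48*w^2 + 34*w + 6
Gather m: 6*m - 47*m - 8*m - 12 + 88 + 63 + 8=147 - 49*m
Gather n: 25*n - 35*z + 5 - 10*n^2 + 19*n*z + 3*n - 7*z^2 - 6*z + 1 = -10*n^2 + n*(19*z + 28) - 7*z^2 - 41*z + 6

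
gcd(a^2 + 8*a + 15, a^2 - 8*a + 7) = 1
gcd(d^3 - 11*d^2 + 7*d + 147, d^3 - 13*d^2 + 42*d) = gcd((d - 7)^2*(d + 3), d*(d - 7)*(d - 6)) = d - 7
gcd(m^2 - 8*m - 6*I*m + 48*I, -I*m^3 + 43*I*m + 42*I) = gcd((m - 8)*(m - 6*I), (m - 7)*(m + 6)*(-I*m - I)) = 1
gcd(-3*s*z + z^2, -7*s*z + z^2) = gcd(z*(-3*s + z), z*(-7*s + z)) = z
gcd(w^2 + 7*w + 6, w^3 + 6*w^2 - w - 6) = w^2 + 7*w + 6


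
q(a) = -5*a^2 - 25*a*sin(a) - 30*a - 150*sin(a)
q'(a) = -25*a*cos(a) - 10*a - 25*sin(a) - 150*cos(a) - 30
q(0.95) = -174.34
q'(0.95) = -160.90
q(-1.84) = 138.53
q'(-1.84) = 40.16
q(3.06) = -157.08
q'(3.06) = 163.11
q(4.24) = 10.88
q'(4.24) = 66.35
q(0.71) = -133.17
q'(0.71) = -180.61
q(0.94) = -172.73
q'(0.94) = -161.92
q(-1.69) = 143.40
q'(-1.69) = 24.54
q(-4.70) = -1.95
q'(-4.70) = -7.60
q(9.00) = -829.54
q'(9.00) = 211.37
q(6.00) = -276.18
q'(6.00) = -371.07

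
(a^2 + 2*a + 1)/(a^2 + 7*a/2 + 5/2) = 2*(a + 1)/(2*a + 5)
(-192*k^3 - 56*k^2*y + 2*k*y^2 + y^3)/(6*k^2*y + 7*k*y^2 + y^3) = (-32*k^2 - 4*k*y + y^2)/(y*(k + y))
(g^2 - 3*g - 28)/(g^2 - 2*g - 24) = (g - 7)/(g - 6)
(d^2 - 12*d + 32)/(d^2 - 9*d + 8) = (d - 4)/(d - 1)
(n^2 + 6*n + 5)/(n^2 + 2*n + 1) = (n + 5)/(n + 1)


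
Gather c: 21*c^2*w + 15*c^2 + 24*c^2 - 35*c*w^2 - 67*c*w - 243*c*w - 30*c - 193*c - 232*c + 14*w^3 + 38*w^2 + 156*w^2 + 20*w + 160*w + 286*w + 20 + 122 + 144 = c^2*(21*w + 39) + c*(-35*w^2 - 310*w - 455) + 14*w^3 + 194*w^2 + 466*w + 286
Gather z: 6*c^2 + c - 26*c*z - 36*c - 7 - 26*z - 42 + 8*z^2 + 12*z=6*c^2 - 35*c + 8*z^2 + z*(-26*c - 14) - 49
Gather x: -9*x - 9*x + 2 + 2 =4 - 18*x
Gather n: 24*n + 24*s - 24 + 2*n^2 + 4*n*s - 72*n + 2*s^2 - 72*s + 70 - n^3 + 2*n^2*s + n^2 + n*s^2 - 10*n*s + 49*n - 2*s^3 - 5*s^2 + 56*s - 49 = -n^3 + n^2*(2*s + 3) + n*(s^2 - 6*s + 1) - 2*s^3 - 3*s^2 + 8*s - 3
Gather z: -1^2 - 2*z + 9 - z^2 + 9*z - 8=-z^2 + 7*z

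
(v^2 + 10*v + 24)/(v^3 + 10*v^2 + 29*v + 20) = (v + 6)/(v^2 + 6*v + 5)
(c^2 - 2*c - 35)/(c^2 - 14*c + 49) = (c + 5)/(c - 7)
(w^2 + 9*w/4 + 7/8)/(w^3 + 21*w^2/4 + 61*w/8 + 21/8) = 1/(w + 3)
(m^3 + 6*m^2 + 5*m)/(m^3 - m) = (m + 5)/(m - 1)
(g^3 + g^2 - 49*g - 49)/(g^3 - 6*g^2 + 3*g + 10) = (g^2 - 49)/(g^2 - 7*g + 10)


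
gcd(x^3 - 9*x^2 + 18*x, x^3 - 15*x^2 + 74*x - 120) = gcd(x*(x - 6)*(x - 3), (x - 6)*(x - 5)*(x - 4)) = x - 6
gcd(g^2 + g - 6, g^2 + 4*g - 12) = g - 2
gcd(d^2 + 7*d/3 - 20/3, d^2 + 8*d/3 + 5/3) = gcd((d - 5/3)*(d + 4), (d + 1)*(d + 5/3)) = 1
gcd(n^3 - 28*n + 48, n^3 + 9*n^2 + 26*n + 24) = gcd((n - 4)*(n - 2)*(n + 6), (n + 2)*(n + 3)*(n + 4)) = 1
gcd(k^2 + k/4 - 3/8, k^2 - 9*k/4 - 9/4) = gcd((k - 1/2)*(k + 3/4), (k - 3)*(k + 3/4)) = k + 3/4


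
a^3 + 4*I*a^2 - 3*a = a*(a + I)*(a + 3*I)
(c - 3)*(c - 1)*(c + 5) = c^3 + c^2 - 17*c + 15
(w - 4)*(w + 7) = w^2 + 3*w - 28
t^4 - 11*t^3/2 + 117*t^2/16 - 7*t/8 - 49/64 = (t - 7/2)*(t - 7/4)*(t - 1/2)*(t + 1/4)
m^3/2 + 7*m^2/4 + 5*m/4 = m*(m/2 + 1/2)*(m + 5/2)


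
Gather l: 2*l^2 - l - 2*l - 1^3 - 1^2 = 2*l^2 - 3*l - 2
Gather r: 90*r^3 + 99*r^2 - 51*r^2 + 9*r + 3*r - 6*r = 90*r^3 + 48*r^2 + 6*r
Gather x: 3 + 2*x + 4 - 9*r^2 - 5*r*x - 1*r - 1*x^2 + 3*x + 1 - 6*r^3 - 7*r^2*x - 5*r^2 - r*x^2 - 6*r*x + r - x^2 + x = -6*r^3 - 14*r^2 + x^2*(-r - 2) + x*(-7*r^2 - 11*r + 6) + 8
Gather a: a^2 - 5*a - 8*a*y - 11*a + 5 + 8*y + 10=a^2 + a*(-8*y - 16) + 8*y + 15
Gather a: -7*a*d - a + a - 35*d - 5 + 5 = -7*a*d - 35*d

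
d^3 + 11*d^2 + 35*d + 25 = (d + 1)*(d + 5)^2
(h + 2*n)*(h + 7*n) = h^2 + 9*h*n + 14*n^2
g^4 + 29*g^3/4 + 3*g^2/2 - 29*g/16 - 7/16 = (g - 1/2)*(g + 1/4)*(g + 1/2)*(g + 7)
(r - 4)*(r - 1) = r^2 - 5*r + 4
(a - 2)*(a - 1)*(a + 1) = a^3 - 2*a^2 - a + 2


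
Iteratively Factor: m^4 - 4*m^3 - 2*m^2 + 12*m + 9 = (m - 3)*(m^3 - m^2 - 5*m - 3) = (m - 3)*(m + 1)*(m^2 - 2*m - 3) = (m - 3)*(m + 1)^2*(m - 3)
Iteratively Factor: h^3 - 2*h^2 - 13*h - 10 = (h - 5)*(h^2 + 3*h + 2) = (h - 5)*(h + 1)*(h + 2)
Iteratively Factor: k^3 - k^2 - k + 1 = (k - 1)*(k^2 - 1) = (k - 1)*(k + 1)*(k - 1)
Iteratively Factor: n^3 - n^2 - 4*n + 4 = (n - 2)*(n^2 + n - 2) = (n - 2)*(n + 2)*(n - 1)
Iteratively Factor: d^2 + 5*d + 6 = (d + 3)*(d + 2)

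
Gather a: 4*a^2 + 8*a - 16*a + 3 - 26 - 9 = 4*a^2 - 8*a - 32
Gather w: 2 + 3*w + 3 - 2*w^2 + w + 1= -2*w^2 + 4*w + 6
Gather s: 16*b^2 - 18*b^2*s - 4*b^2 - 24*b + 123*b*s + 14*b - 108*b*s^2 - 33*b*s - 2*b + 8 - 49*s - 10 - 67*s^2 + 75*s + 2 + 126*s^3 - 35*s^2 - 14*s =12*b^2 - 12*b + 126*s^3 + s^2*(-108*b - 102) + s*(-18*b^2 + 90*b + 12)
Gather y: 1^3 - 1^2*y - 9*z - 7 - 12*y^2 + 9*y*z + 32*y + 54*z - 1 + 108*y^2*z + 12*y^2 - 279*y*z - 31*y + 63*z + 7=108*y^2*z - 270*y*z + 108*z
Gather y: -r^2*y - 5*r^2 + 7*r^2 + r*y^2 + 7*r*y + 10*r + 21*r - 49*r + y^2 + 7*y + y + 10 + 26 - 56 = 2*r^2 - 18*r + y^2*(r + 1) + y*(-r^2 + 7*r + 8) - 20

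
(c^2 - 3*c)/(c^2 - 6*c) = (c - 3)/(c - 6)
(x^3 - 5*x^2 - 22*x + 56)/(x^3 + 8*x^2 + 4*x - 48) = (x - 7)/(x + 6)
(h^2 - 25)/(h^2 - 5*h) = (h + 5)/h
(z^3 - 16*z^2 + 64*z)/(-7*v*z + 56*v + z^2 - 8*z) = z*(z - 8)/(-7*v + z)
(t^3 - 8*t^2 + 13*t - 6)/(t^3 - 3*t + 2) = (t - 6)/(t + 2)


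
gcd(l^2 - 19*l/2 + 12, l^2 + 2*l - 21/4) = l - 3/2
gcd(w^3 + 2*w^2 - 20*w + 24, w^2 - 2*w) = w - 2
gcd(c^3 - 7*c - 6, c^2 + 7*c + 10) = c + 2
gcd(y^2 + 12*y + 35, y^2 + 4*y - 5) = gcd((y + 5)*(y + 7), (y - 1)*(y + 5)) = y + 5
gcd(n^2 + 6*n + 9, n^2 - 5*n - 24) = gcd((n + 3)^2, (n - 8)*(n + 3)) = n + 3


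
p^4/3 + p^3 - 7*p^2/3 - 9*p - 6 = (p/3 + 1)*(p - 3)*(p + 1)*(p + 2)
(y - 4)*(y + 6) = y^2 + 2*y - 24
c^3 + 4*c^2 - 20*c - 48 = (c - 4)*(c + 2)*(c + 6)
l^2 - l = l*(l - 1)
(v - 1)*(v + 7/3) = v^2 + 4*v/3 - 7/3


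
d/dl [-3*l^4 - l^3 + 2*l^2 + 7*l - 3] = -12*l^3 - 3*l^2 + 4*l + 7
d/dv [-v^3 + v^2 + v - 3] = -3*v^2 + 2*v + 1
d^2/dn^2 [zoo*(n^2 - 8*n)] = zoo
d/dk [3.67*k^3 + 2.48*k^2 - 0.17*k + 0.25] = 11.01*k^2 + 4.96*k - 0.17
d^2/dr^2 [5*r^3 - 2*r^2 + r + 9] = 30*r - 4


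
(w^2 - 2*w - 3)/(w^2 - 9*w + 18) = (w + 1)/(w - 6)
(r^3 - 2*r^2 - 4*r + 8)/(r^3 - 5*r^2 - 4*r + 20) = (r - 2)/(r - 5)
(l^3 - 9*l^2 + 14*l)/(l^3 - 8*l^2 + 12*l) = (l - 7)/(l - 6)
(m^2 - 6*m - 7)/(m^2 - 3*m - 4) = (m - 7)/(m - 4)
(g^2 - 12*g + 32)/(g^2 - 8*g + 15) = (g^2 - 12*g + 32)/(g^2 - 8*g + 15)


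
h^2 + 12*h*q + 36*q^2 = (h + 6*q)^2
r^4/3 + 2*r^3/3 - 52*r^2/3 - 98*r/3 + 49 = (r/3 + 1)*(r - 7)*(r - 1)*(r + 7)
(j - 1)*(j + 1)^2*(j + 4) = j^4 + 5*j^3 + 3*j^2 - 5*j - 4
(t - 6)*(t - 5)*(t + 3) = t^3 - 8*t^2 - 3*t + 90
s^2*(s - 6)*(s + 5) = s^4 - s^3 - 30*s^2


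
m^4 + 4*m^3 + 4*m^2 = m^2*(m + 2)^2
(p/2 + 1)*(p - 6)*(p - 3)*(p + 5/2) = p^4/2 - 9*p^3/4 - 35*p^2/4 + 18*p + 45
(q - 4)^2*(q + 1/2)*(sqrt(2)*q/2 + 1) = sqrt(2)*q^4/2 - 15*sqrt(2)*q^3/4 + q^3 - 15*q^2/2 + 6*sqrt(2)*q^2 + 4*sqrt(2)*q + 12*q + 8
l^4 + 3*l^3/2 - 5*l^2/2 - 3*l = l*(l - 3/2)*(l + 1)*(l + 2)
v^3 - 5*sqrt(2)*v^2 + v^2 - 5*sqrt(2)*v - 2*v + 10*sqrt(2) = (v - 1)*(v + 2)*(v - 5*sqrt(2))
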